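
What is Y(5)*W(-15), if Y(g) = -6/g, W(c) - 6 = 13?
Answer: -114/5 ≈ -22.800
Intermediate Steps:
W(c) = 19 (W(c) = 6 + 13 = 19)
Y(5)*W(-15) = -6/5*19 = -114/5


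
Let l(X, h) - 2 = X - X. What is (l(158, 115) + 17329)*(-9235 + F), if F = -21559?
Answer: -533690814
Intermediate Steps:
l(X, h) = 2 (l(X, h) = 2 + (X - X) = 2 + 0 = 2)
(l(158, 115) + 17329)*(-9235 + F) = (2 + 17329)*(-9235 - 21559) = 17331*(-30794) = -533690814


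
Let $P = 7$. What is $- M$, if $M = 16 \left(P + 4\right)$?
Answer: $-176$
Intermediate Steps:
$M = 176$ ($M = 16 \left(7 + 4\right) = 16 \cdot 11 = 176$)
$- M = \left(-1\right) 176 = -176$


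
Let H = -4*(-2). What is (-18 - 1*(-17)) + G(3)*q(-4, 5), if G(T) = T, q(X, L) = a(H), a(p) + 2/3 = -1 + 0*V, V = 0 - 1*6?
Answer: -6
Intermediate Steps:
H = 8
V = -6 (V = 0 - 6 = -6)
a(p) = -5/3 (a(p) = -2/3 + (-1 + 0*(-6)) = -2/3 + (-1 + 0) = -2/3 - 1 = -5/3)
q(X, L) = -5/3
(-18 - 1*(-17)) + G(3)*q(-4, 5) = (-18 - 1*(-17)) + 3*(-5/3) = (-18 + 17) - 5 = -1 - 5 = -6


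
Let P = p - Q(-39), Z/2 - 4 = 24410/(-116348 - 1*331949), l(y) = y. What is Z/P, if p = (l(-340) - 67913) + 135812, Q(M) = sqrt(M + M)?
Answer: 238993745804/2046125487344023 + 3537556*I*sqrt(78)/2046125487344023 ≈ 0.0001168 + 1.5269e-8*I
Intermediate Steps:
Q(M) = sqrt(2)*sqrt(M) (Q(M) = sqrt(2*M) = sqrt(2)*sqrt(M))
Z = 3537556/448297 (Z = 8 + 2*(24410/(-116348 - 1*331949)) = 8 + 2*(24410/(-116348 - 331949)) = 8 + 2*(24410/(-448297)) = 8 + 2*(24410*(-1/448297)) = 8 + 2*(-24410/448297) = 8 - 48820/448297 = 3537556/448297 ≈ 7.8911)
p = 67559 (p = (-340 - 67913) + 135812 = -68253 + 135812 = 67559)
P = 67559 - I*sqrt(78) (P = 67559 - sqrt(2)*sqrt(-39) = 67559 - sqrt(2)*I*sqrt(39) = 67559 - I*sqrt(78) ≈ 67559.0 - 8.8318*I)
Z/P = 3537556/(448297*(67559 - I*sqrt(78)))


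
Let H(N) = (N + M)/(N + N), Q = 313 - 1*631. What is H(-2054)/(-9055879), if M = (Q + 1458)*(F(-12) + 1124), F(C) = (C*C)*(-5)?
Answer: 229253/18600775466 ≈ 1.2325e-5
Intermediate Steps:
F(C) = -5*C² (F(C) = C²*(-5) = -5*C²)
Q = -318 (Q = 313 - 631 = -318)
M = 460560 (M = (-318 + 1458)*(-5*(-12)² + 1124) = 1140*(-5*144 + 1124) = 1140*(-720 + 1124) = 1140*404 = 460560)
H(N) = (460560 + N)/(2*N) (H(N) = (N + 460560)/(N + N) = (460560 + N)/((2*N)) = (460560 + N)*(1/(2*N)) = (460560 + N)/(2*N))
H(-2054)/(-9055879) = ((½)*(460560 - 2054)/(-2054))/(-9055879) = ((½)*(-1/2054)*458506)*(-1/9055879) = -229253/2054*(-1/9055879) = 229253/18600775466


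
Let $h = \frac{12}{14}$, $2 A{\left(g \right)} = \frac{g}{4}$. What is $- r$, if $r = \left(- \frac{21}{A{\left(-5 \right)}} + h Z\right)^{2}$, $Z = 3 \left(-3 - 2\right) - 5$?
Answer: $- \frac{331776}{1225} \approx -270.84$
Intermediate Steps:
$A{\left(g \right)} = \frac{g}{8}$ ($A{\left(g \right)} = \frac{g \frac{1}{4}}{2} = \frac{\frac{1}{4} g}{2} = \frac{g}{8}$)
$h = \frac{6}{7}$ ($h = 12 \cdot \frac{1}{14} = \frac{6}{7} \approx 0.85714$)
$Z = -20$ ($Z = 3 \left(-5\right) - 5 = -15 - 5 = -20$)
$r = \frac{331776}{1225}$ ($r = \left(- \frac{21}{\frac{1}{8} \left(-5\right)} + \frac{6}{7} \left(-20\right)\right)^{2} = \left(- \frac{21}{- \frac{5}{8}} - \frac{120}{7}\right)^{2} = \left(\left(-21\right) \left(- \frac{8}{5}\right) - \frac{120}{7}\right)^{2} = \left(\frac{168}{5} - \frac{120}{7}\right)^{2} = \left(\frac{576}{35}\right)^{2} = \frac{331776}{1225} \approx 270.84$)
$- r = \left(-1\right) \frac{331776}{1225} = - \frac{331776}{1225}$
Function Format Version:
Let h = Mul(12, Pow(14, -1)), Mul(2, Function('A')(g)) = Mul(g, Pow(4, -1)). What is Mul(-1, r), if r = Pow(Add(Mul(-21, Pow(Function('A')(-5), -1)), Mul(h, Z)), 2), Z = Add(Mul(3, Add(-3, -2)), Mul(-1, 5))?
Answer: Rational(-331776, 1225) ≈ -270.84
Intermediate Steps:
Function('A')(g) = Mul(Rational(1, 8), g) (Function('A')(g) = Mul(Rational(1, 2), Mul(g, Pow(4, -1))) = Mul(Rational(1, 2), Mul(g, Rational(1, 4))) = Mul(Rational(1, 2), Mul(Rational(1, 4), g)) = Mul(Rational(1, 8), g))
h = Rational(6, 7) (h = Mul(12, Rational(1, 14)) = Rational(6, 7) ≈ 0.85714)
Z = -20 (Z = Add(Mul(3, -5), -5) = Add(-15, -5) = -20)
r = Rational(331776, 1225) (r = Pow(Add(Mul(-21, Pow(Mul(Rational(1, 8), -5), -1)), Mul(Rational(6, 7), -20)), 2) = Pow(Add(Mul(-21, Pow(Rational(-5, 8), -1)), Rational(-120, 7)), 2) = Pow(Add(Mul(-21, Rational(-8, 5)), Rational(-120, 7)), 2) = Pow(Add(Rational(168, 5), Rational(-120, 7)), 2) = Pow(Rational(576, 35), 2) = Rational(331776, 1225) ≈ 270.84)
Mul(-1, r) = Mul(-1, Rational(331776, 1225)) = Rational(-331776, 1225)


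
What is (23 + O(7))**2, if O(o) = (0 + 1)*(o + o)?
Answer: 1369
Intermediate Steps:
O(o) = 2*o (O(o) = 1*(2*o) = 2*o)
(23 + O(7))**2 = (23 + 2*7)**2 = (23 + 14)**2 = 37**2 = 1369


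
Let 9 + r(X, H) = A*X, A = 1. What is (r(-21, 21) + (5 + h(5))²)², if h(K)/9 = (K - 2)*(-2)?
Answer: 5621641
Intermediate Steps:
r(X, H) = -9 + X (r(X, H) = -9 + 1*X = -9 + X)
h(K) = 36 - 18*K (h(K) = 9*((K - 2)*(-2)) = 9*((-2 + K)*(-2)) = 9*(4 - 2*K) = 36 - 18*K)
(r(-21, 21) + (5 + h(5))²)² = ((-9 - 21) + (5 + (36 - 18*5))²)² = (-30 + (5 + (36 - 90))²)² = (-30 + (5 - 54)²)² = (-30 + (-49)²)² = (-30 + 2401)² = 2371² = 5621641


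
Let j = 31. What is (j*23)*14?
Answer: 9982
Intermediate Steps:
(j*23)*14 = (31*23)*14 = 713*14 = 9982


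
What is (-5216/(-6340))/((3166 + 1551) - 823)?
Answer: 652/3085995 ≈ 0.00021128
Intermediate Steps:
(-5216/(-6340))/((3166 + 1551) - 823) = (-5216*(-1/6340))/(4717 - 823) = (1304/1585)/3894 = (1304/1585)*(1/3894) = 652/3085995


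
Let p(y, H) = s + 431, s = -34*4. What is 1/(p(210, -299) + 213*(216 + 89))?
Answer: 1/65260 ≈ 1.5323e-5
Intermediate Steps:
s = -136
p(y, H) = 295 (p(y, H) = -136 + 431 = 295)
1/(p(210, -299) + 213*(216 + 89)) = 1/(295 + 213*(216 + 89)) = 1/(295 + 213*305) = 1/(295 + 64965) = 1/65260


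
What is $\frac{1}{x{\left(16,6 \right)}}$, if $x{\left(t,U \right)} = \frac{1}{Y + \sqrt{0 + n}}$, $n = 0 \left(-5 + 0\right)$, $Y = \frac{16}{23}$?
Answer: $\frac{16}{23} \approx 0.69565$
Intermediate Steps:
$Y = \frac{16}{23}$ ($Y = 16 \cdot \frac{1}{23} = \frac{16}{23} \approx 0.69565$)
$n = 0$ ($n = 0 \left(-5\right) = 0$)
$x{\left(t,U \right)} = \frac{23}{16}$ ($x{\left(t,U \right)} = \frac{1}{\frac{16}{23} + \sqrt{0 + 0}} = \frac{1}{\frac{16}{23} + \sqrt{0}} = \frac{1}{\frac{16}{23} + 0} = \frac{1}{\frac{16}{23}} = \frac{23}{16}$)
$\frac{1}{x{\left(16,6 \right)}} = \frac{1}{\frac{23}{16}} = \frac{16}{23}$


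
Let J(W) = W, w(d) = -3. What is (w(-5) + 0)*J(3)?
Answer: -9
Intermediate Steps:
(w(-5) + 0)*J(3) = (-3 + 0)*3 = -3*3 = -9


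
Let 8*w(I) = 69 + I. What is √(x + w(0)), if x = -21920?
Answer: I*√350582/4 ≈ 148.02*I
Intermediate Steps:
w(I) = 69/8 + I/8 (w(I) = (69 + I)/8 = 69/8 + I/8)
√(x + w(0)) = √(-21920 + (69/8 + (⅛)*0)) = √(-21920 + (69/8 + 0)) = √(-21920 + 69/8) = √(-175291/8) = I*√350582/4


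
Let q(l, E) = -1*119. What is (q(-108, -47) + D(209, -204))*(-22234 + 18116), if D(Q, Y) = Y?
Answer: 1330114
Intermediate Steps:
q(l, E) = -119
(q(-108, -47) + D(209, -204))*(-22234 + 18116) = (-119 - 204)*(-22234 + 18116) = -323*(-4118) = 1330114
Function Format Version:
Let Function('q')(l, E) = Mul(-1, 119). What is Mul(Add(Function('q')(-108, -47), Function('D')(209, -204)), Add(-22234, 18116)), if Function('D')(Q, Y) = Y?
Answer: 1330114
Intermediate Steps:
Function('q')(l, E) = -119
Mul(Add(Function('q')(-108, -47), Function('D')(209, -204)), Add(-22234, 18116)) = Mul(Add(-119, -204), Add(-22234, 18116)) = Mul(-323, -4118) = 1330114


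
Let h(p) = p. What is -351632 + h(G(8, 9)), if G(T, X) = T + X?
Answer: -351615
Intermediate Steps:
-351632 + h(G(8, 9)) = -351632 + (8 + 9) = -351632 + 17 = -351615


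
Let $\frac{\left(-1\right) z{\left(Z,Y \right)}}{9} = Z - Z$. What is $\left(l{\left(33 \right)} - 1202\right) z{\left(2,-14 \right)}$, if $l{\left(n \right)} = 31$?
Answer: $0$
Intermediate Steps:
$z{\left(Z,Y \right)} = 0$ ($z{\left(Z,Y \right)} = - 9 \left(Z - Z\right) = \left(-9\right) 0 = 0$)
$\left(l{\left(33 \right)} - 1202\right) z{\left(2,-14 \right)} = \left(31 - 1202\right) 0 = \left(-1171\right) 0 = 0$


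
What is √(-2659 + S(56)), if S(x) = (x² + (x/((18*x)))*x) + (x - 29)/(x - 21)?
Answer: √5301730/105 ≈ 21.929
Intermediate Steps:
S(x) = x² + x/18 + (-29 + x)/(-21 + x) (S(x) = (x² + (x*(1/(18*x)))*x) + (-29 + x)/(-21 + x) = (x² + x/18) + (-29 + x)/(-21 + x) = x² + x/18 + (-29 + x)/(-21 + x))
√(-2659 + S(56)) = √(-2659 + (-29 + 56³ - 377/18*56² - ⅙*56)/(-21 + 56)) = √(-2659 + (-29 + 175616 - 377/18*3136 - 28/3)/35) = √(-2659 + (-29 + 175616 - 591136/9 - 28/3)/35) = √(-2659 + (1/35)*(989063/9)) = √(-2659 + 989063/315) = √(151478/315) = √5301730/105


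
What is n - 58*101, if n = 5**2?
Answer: -5833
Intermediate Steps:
n = 25
n - 58*101 = 25 - 58*101 = 25 - 5858 = -5833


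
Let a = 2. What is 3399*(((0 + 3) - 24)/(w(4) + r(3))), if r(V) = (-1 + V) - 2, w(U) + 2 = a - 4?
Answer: 71379/4 ≈ 17845.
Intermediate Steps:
w(U) = -4 (w(U) = -2 + (2 - 4) = -2 - 2 = -4)
r(V) = -3 + V
3399*(((0 + 3) - 24)/(w(4) + r(3))) = 3399*(((0 + 3) - 24)/(-4 + (-3 + 3))) = 3399*((3 - 24)/(-4 + 0)) = 3399*(-21/(-4)) = 3399*(-21*(-¼)) = 3399*(21/4) = 71379/4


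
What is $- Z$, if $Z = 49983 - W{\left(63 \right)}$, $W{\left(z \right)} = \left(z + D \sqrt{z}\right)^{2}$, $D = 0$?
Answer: $-46014$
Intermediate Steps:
$W{\left(z \right)} = z^{2}$ ($W{\left(z \right)} = \left(z + 0 \sqrt{z}\right)^{2} = \left(z + 0\right)^{2} = z^{2}$)
$Z = 46014$ ($Z = 49983 - 63^{2} = 49983 - 3969 = 46014$)
$- Z = \left(-1\right) 46014 = -46014$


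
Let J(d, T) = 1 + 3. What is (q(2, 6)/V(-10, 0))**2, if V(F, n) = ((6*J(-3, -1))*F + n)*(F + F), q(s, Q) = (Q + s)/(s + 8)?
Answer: 1/36000000 ≈ 2.7778e-8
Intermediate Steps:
J(d, T) = 4
q(s, Q) = (Q + s)/(8 + s)
V(F, n) = 2*F*(n + 24*F) (V(F, n) = ((6*4)*F + n)*(F + F) = (24*F + n)*(2*F) = (n + 24*F)*(2*F) = 2*F*(n + 24*F))
(q(2, 6)/V(-10, 0))**2 = (((6 + 2)/(8 + 2))/((2*(-10)*(0 + 24*(-10)))))**2 = ((8/10)/((2*(-10)*(0 - 240))))**2 = (((1/10)*8)/((2*(-10)*(-240))))**2 = ((4/5)/4800)**2 = ((4/5)*(1/4800))**2 = (1/6000)**2 = 1/36000000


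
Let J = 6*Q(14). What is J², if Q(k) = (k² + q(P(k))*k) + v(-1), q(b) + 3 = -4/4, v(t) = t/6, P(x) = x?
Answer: 703921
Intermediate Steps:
v(t) = t/6 (v(t) = t*(⅙) = t/6)
q(b) = -4 (q(b) = -3 - 4/4 = -3 - 4*¼ = -3 - 1 = -4)
Q(k) = -⅙ + k² - 4*k (Q(k) = (k² - 4*k) + (⅙)*(-1) = (k² - 4*k) - ⅙ = -⅙ + k² - 4*k)
J = 839 (J = 6*(-⅙ + 14² - 4*14) = 6*(-⅙ + 196 - 56) = 6*(839/6) = 839)
J² = 839² = 703921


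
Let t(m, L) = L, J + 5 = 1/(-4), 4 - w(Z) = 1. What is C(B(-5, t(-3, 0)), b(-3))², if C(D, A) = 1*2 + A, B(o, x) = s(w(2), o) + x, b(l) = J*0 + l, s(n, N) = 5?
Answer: 1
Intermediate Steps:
w(Z) = 3 (w(Z) = 4 - 1*1 = 4 - 1 = 3)
J = -21/4 (J = -5 + 1/(-4) = -5 - ¼ = -21/4 ≈ -5.2500)
b(l) = l (b(l) = -21/4*0 + l = 0 + l = l)
B(o, x) = 5 + x
C(D, A) = 2 + A
C(B(-5, t(-3, 0)), b(-3))² = (2 - 3)² = (-1)² = 1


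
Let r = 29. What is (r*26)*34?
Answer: 25636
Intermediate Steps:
(r*26)*34 = (29*26)*34 = 754*34 = 25636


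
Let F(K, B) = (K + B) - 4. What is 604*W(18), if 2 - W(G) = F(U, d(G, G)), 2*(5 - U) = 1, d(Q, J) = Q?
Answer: -9966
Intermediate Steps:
U = 9/2 (U = 5 - 1/2*1 = 5 - 1/2 = 9/2 ≈ 4.5000)
F(K, B) = -4 + B + K (F(K, B) = (B + K) - 4 = -4 + B + K)
W(G) = 3/2 - G (W(G) = 2 - (-4 + G + 9/2) = 2 - (1/2 + G) = 2 + (-1/2 - G) = 3/2 - G)
604*W(18) = 604*(3/2 - 1*18) = 604*(3/2 - 18) = 604*(-33/2) = -9966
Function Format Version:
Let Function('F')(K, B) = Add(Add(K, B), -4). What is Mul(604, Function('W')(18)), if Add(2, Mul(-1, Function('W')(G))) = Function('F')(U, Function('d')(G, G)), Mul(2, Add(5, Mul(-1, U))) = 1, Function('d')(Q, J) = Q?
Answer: -9966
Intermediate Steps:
U = Rational(9, 2) (U = Add(5, Mul(Rational(-1, 2), 1)) = Add(5, Rational(-1, 2)) = Rational(9, 2) ≈ 4.5000)
Function('F')(K, B) = Add(-4, B, K) (Function('F')(K, B) = Add(Add(B, K), -4) = Add(-4, B, K))
Function('W')(G) = Add(Rational(3, 2), Mul(-1, G)) (Function('W')(G) = Add(2, Mul(-1, Add(-4, G, Rational(9, 2)))) = Add(2, Mul(-1, Add(Rational(1, 2), G))) = Add(2, Add(Rational(-1, 2), Mul(-1, G))) = Add(Rational(3, 2), Mul(-1, G)))
Mul(604, Function('W')(18)) = Mul(604, Add(Rational(3, 2), Mul(-1, 18))) = Mul(604, Add(Rational(3, 2), -18)) = Mul(604, Rational(-33, 2)) = -9966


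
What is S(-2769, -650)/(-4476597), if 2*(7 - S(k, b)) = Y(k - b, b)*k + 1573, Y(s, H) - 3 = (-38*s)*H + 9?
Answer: 144927490031/8953194 ≈ 16187.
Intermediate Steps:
Y(s, H) = 12 - 38*H*s (Y(s, H) = 3 + ((-38*s)*H + 9) = 3 + (-38*H*s + 9) = 3 + (9 - 38*H*s) = 12 - 38*H*s)
S(k, b) = -1559/2 - k*(12 - 38*b*(k - b))/2 (S(k, b) = 7 - ((12 - 38*b*(k - b))*k + 1573)/2 = 7 - (k*(12 - 38*b*(k - b)) + 1573)/2 = 7 - (1573 + k*(12 - 38*b*(k - b)))/2 = 7 + (-1573/2 - k*(12 - 38*b*(k - b))/2) = -1559/2 - k*(12 - 38*b*(k - b))/2)
S(-2769, -650)/(-4476597) = (-1559/2 - 1*(-2769)*(6 + 19*(-650)*(-650 - 1*(-2769))))/(-4476597) = (-1559/2 - 1*(-2769)*(6 + 19*(-650)*(-650 + 2769)))*(-1/4476597) = (-1559/2 - 1*(-2769)*(6 + 19*(-650)*2119))*(-1/4476597) = (-1559/2 - 1*(-2769)*(6 - 26169650))*(-1/4476597) = (-1559/2 - 1*(-2769)*(-26169644))*(-1/4476597) = (-1559/2 - 72463744236)*(-1/4476597) = -144927490031/2*(-1/4476597) = 144927490031/8953194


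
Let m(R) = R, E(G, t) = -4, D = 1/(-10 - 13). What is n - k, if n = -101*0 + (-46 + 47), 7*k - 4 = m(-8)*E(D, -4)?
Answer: -29/7 ≈ -4.1429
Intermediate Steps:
D = -1/23 (D = 1/(-23) = -1/23 ≈ -0.043478)
k = 36/7 (k = 4/7 + (-8*(-4))/7 = 4/7 + (⅐)*32 = 4/7 + 32/7 = 36/7 ≈ 5.1429)
n = 1 (n = 0 + 1 = 1)
n - k = 1 - 1*36/7 = 1 - 36/7 = -29/7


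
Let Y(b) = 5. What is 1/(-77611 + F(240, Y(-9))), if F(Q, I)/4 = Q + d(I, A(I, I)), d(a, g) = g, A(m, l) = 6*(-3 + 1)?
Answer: -1/76699 ≈ -1.3038e-5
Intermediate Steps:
A(m, l) = -12 (A(m, l) = 6*(-2) = -12)
F(Q, I) = -48 + 4*Q (F(Q, I) = 4*(Q - 12) = 4*(-12 + Q) = -48 + 4*Q)
1/(-77611 + F(240, Y(-9))) = 1/(-77611 + (-48 + 4*240)) = 1/(-77611 + (-48 + 960)) = 1/(-77611 + 912) = 1/(-76699) = -1/76699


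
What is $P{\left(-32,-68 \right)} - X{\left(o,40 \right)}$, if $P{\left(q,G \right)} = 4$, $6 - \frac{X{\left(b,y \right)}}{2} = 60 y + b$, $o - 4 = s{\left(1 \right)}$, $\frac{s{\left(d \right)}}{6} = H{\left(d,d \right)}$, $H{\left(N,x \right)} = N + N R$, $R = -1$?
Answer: $4800$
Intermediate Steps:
$H{\left(N,x \right)} = 0$ ($H{\left(N,x \right)} = N + N \left(-1\right) = N - N = 0$)
$s{\left(d \right)} = 0$ ($s{\left(d \right)} = 6 \cdot 0 = 0$)
$o = 4$ ($o = 4 + 0 = 4$)
$X{\left(b,y \right)} = 12 - 120 y - 2 b$ ($X{\left(b,y \right)} = 12 - 2 \left(60 y + b\right) = 12 - 2 \left(b + 60 y\right) = 12 - \left(2 b + 120 y\right) = 12 - 120 y - 2 b$)
$P{\left(-32,-68 \right)} - X{\left(o,40 \right)} = 4 - \left(12 - 4800 - 8\right) = 4 - -4796 = 4 + 4796 = 4800$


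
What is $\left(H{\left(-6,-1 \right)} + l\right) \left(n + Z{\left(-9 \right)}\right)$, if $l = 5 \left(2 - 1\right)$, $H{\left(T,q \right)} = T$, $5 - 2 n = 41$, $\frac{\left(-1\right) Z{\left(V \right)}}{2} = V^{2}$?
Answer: $180$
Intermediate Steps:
$Z{\left(V \right)} = - 2 V^{2}$
$n = -18$ ($n = \frac{5}{2} - \frac{41}{2} = -18$)
$l = 5$ ($l = 5 \cdot 1 = 5$)
$\left(H{\left(-6,-1 \right)} + l\right) \left(n + Z{\left(-9 \right)}\right) = \left(-6 + 5\right) \left(-18 - 2 \left(-9\right)^{2}\right) = - (-18 - 162) = \left(-1\right) \left(-180\right) = 180$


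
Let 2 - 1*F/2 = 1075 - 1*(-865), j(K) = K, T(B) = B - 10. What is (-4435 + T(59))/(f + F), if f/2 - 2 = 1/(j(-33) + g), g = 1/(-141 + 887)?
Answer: 53985081/47659258 ≈ 1.1327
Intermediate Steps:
T(B) = -10 + B
g = 1/746 ≈ 0.0013405
f = 96976/24617 (f = 4 + 2/(-33 + 1/746) = 4 + 2/(-24617/746) = 4 + 2*(-746/24617) = 4 - 1492/24617 = 96976/24617 ≈ 3.9394)
F = -3876 (F = 4 - 2*(1075 - 1*(-865)) = 4 - 2*(1075 + 865) = 4 - 2*1940 = 4 - 3880 = -3876)
(-4435 + T(59))/(f + F) = (-4435 + (-10 + 59))/(96976/24617 - 3876) = (-4435 + 49)/(-95318516/24617) = -4386*(-24617/95318516) = 53985081/47659258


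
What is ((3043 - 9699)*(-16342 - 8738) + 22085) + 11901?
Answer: 166966466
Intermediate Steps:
((3043 - 9699)*(-16342 - 8738) + 22085) + 11901 = (-6656*(-25080) + 22085) + 11901 = (166932480 + 22085) + 11901 = 166954565 + 11901 = 166966466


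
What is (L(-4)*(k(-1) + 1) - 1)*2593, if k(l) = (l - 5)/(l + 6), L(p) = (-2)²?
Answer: -23337/5 ≈ -4667.4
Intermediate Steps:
L(p) = 4
k(l) = (-5 + l)/(6 + l)
(L(-4)*(k(-1) + 1) - 1)*2593 = (4*((-5 - 1)/(6 - 1) + 1) - 1)*2593 = (4*(-6/5 + 1) - 1)*2593 = (4*(-⅕) - 1)*2593 = (-⅘ - 1)*2593 = -9/5*2593 = -23337/5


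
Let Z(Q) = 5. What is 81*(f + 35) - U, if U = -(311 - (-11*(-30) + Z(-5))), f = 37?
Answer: 5808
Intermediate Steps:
U = 24 (U = -(311 - (-11*(-30) + 5)) = -(311 - (330 + 5)) = -(311 - 1*335) = -(311 - 335) = -1*(-24) = 24)
81*(f + 35) - U = 81*(37 + 35) - 1*24 = 81*72 - 24 = 5832 - 24 = 5808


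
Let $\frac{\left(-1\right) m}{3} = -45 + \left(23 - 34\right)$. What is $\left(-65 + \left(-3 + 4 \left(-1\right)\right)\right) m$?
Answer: $-12096$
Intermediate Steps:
$m = 168$ ($m = - 3 \left(-45 + \left(23 - 34\right)\right) = - 3 \left(-45 - 11\right) = \left(-3\right) \left(-56\right) = 168$)
$\left(-65 + \left(-3 + 4 \left(-1\right)\right)\right) m = \left(-65 + \left(-3 + 4 \left(-1\right)\right)\right) 168 = \left(-65 - 7\right) 168 = \left(-72\right) 168 = -12096$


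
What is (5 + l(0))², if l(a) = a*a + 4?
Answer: 81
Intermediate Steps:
l(a) = 4 + a² (l(a) = a² + 4 = 4 + a²)
(5 + l(0))² = (5 + (4 + 0²))² = (5 + (4 + 0))² = (5 + 4)² = 9² = 81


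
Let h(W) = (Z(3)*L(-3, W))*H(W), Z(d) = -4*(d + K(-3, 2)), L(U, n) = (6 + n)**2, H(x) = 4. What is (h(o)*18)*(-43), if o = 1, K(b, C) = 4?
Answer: 4247712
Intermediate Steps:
Z(d) = -16 - 4*d (Z(d) = -4*(d + 4) = -4*(4 + d) = -16 - 4*d)
h(W) = -112*(6 + W)**2 (h(W) = ((-16 - 4*3)*(6 + W)**2)*4 = ((-16 - 12)*(6 + W)**2)*4 = -28*(6 + W)**2*4 = -112*(6 + W)**2)
(h(o)*18)*(-43) = (-112*(6 + 1)**2*18)*(-43) = (-112*7**2*18)*(-43) = (-112*49*18)*(-43) = -5488*18*(-43) = -98784*(-43) = 4247712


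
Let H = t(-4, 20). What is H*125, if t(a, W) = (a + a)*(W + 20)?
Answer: -40000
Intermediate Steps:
t(a, W) = 2*a*(20 + W) (t(a, W) = (2*a)*(20 + W) = 2*a*(20 + W))
H = -320 (H = 2*(-4)*(20 + 20) = 2*(-4)*40 = -320)
H*125 = -320*125 = -40000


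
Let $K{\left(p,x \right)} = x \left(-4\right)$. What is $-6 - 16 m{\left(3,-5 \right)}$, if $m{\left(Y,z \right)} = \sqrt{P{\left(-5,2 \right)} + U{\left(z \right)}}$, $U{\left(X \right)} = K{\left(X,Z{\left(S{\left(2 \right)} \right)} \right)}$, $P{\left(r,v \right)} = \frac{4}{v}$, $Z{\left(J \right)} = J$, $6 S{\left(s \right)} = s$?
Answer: $-6 - \frac{16 \sqrt{6}}{3} \approx -19.064$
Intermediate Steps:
$S{\left(s \right)} = \frac{s}{6}$
$K{\left(p,x \right)} = - 4 x$
$U{\left(X \right)} = - \frac{4}{3}$ ($U{\left(X \right)} = - 4 \cdot \frac{1}{6} \cdot 2 = \left(-4\right) \frac{1}{3} = - \frac{4}{3}$)
$m{\left(Y,z \right)} = \frac{\sqrt{6}}{3}$ ($m{\left(Y,z \right)} = \sqrt{\frac{4}{2} - \frac{4}{3}} = \sqrt{4 \cdot \frac{1}{2} - \frac{4}{3}} = \sqrt{2 - \frac{4}{3}} = \sqrt{\frac{2}{3}} = \frac{\sqrt{6}}{3}$)
$-6 - 16 m{\left(3,-5 \right)} = -6 - 16 \frac{\sqrt{6}}{3} = -6 - \frac{16 \sqrt{6}}{3}$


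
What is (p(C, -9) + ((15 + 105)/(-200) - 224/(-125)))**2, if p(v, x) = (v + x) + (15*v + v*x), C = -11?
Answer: 112381201/15625 ≈ 7192.4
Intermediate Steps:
p(v, x) = x + 16*v + v*x
(p(C, -9) + ((15 + 105)/(-200) - 224/(-125)))**2 = ((-9 + 16*(-11) - 11*(-9)) + ((15 + 105)/(-200) - 224/(-125)))**2 = ((-9 - 176 + 99) + (120*(-1/200) - 224*(-1/125)))**2 = (-86 + (-3/5 + 224/125))**2 = (-86 + 149/125)**2 = (-10601/125)**2 = 112381201/15625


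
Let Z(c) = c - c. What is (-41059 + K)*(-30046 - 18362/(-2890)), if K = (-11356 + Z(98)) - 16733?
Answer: 3001527219772/1445 ≈ 2.0772e+9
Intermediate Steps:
Z(c) = 0
K = -28089 (K = (-11356 + 0) - 16733 = -11356 - 16733 = -28089)
(-41059 + K)*(-30046 - 18362/(-2890)) = (-41059 - 28089)*(-30046 - 18362/(-2890)) = -69148*(-30046 - 18362*(-1/2890)) = -69148*(-30046 + 9181/1445) = -69148*(-43407289/1445) = 3001527219772/1445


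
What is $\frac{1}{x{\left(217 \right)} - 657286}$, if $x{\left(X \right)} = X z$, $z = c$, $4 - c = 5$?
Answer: $- \frac{1}{657503} \approx -1.5209 \cdot 10^{-6}$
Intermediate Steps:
$c = -1$ ($c = 4 - 5 = -1$)
$z = -1$
$x{\left(X \right)} = - X$ ($x{\left(X \right)} = X \left(-1\right) = - X$)
$\frac{1}{x{\left(217 \right)} - 657286} = \frac{1}{\left(-1\right) 217 - 657286} = \frac{1}{-217 - 657286} = \frac{1}{-657503} = - \frac{1}{657503}$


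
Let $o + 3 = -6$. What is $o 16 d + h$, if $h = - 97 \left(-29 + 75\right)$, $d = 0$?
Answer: $-4462$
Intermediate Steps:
$o = -9$ ($o = -3 - 6 = -9$)
$h = -4462$ ($h = \left(-97\right) 46 = -4462$)
$o 16 d + h = \left(-9\right) 16 \cdot 0 - 4462 = \left(-144\right) 0 - 4462 = 0 - 4462 = -4462$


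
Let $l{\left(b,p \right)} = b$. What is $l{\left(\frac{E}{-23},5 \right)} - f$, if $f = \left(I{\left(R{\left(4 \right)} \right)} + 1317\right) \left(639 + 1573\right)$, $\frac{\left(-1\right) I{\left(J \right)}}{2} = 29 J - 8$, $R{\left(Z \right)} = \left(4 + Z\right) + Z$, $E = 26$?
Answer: $- \frac{32408038}{23} \approx -1.409 \cdot 10^{6}$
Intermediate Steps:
$R{\left(Z \right)} = 4 + 2 Z$
$I{\left(J \right)} = 16 - 58 J$ ($I{\left(J \right)} = - 2 \left(29 J - 8\right) = - 2 \left(-8 + 29 J\right) = 16 - 58 J$)
$f = 1409044$ ($f = \left(\left(16 - 58 \left(4 + 2 \cdot 4\right)\right) + 1317\right) \left(639 + 1573\right) = \left(\left(16 - 58 \left(4 + 8\right)\right) + 1317\right) 2212 = \left(\left(16 - 696\right) + 1317\right) 2212 = \left(-680 + 1317\right) 2212 = 637 \cdot 2212 = 1409044$)
$l{\left(\frac{E}{-23},5 \right)} - f = \frac{26}{-23} - 1409044 = 26 \left(- \frac{1}{23}\right) - 1409044 = - \frac{26}{23} - 1409044 = - \frac{32408038}{23}$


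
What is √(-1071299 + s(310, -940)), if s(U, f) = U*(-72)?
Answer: I*√1093619 ≈ 1045.8*I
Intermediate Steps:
s(U, f) = -72*U
√(-1071299 + s(310, -940)) = √(-1071299 - 72*310) = √(-1071299 - 22320) = √(-1093619) = I*√1093619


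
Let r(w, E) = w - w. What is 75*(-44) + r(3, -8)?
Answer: -3300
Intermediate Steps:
r(w, E) = 0
75*(-44) + r(3, -8) = 75*(-44) + 0 = -3300 + 0 = -3300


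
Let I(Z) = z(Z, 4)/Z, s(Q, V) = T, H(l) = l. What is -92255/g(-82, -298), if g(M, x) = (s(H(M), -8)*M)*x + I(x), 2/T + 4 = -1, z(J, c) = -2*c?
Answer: 68729975/7281908 ≈ 9.4385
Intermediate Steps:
T = -⅖ (T = 2/(-4 - 1) = 2/(-5) = 2*(-⅕) = -⅖ ≈ -0.40000)
s(Q, V) = -⅖
I(Z) = -8/Z (I(Z) = (-2*4)/Z = -8/Z)
g(M, x) = -8/x - 2*M*x/5 (g(M, x) = (-2*M/5)*x - 8/x = -2*M*x/5 - 8/x = -8/x - 2*M*x/5)
-92255/g(-82, -298) = -92255/(-8/(-298) - ⅖*(-82)*(-298)) = -92255/(-8*(-1/298) - 48872/5) = -92255/(4/149 - 48872/5) = -92255/(-7281908/745) = -92255*(-745/7281908) = 68729975/7281908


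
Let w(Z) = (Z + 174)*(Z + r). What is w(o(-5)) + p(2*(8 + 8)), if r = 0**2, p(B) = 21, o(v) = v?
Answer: -824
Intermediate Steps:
r = 0
w(Z) = Z*(174 + Z) (w(Z) = (Z + 174)*(Z + 0) = (174 + Z)*Z = Z*(174 + Z))
w(o(-5)) + p(2*(8 + 8)) = -5*(174 - 5) + 21 = -5*169 + 21 = -845 + 21 = -824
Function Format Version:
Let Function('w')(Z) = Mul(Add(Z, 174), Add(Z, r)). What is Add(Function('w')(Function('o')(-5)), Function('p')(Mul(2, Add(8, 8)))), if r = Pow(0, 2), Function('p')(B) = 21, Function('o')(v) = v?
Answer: -824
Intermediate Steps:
r = 0
Function('w')(Z) = Mul(Z, Add(174, Z)) (Function('w')(Z) = Mul(Add(Z, 174), Add(Z, 0)) = Mul(Add(174, Z), Z) = Mul(Z, Add(174, Z)))
Add(Function('w')(Function('o')(-5)), Function('p')(Mul(2, Add(8, 8)))) = Add(Mul(-5, Add(174, -5)), 21) = Add(Mul(-5, 169), 21) = Add(-845, 21) = -824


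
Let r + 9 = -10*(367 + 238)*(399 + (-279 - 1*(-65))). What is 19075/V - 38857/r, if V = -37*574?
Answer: -71514357/82825166 ≈ -0.86344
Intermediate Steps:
V = -21238
r = -1119259 (r = -9 - 10*(367 + 238)*(399 + (-279 - 1*(-65))) = -9 - 6050*(399 + (-279 + 65)) = -9 - 6050*(399 - 214) = -9 - 6050*185 = -9 - 10*111925 = -9 - 1119250 = -1119259)
19075/V - 38857/r = 19075/(-21238) - 38857/(-1119259) = 19075*(-1/21238) - 38857*(-1/1119259) = -2725/3034 + 38857/1119259 = -71514357/82825166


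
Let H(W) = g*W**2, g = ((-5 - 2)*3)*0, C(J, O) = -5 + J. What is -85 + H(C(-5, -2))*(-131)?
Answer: -85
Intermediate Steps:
g = 0 (g = -7*3*0 = -21*0 = 0)
H(W) = 0 (H(W) = 0*W**2 = 0)
-85 + H(C(-5, -2))*(-131) = -85 + 0*(-131) = -85 + 0 = -85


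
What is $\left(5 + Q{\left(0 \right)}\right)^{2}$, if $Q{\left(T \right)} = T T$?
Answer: $25$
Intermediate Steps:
$Q{\left(T \right)} = T^{2}$
$\left(5 + Q{\left(0 \right)}\right)^{2} = \left(5 + 0^{2}\right)^{2} = \left(5 + 0\right)^{2} = 5^{2} = 25$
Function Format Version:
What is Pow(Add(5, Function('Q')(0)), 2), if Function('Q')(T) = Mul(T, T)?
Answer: 25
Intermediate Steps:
Function('Q')(T) = Pow(T, 2)
Pow(Add(5, Function('Q')(0)), 2) = Pow(Add(5, Pow(0, 2)), 2) = Pow(Add(5, 0), 2) = Pow(5, 2) = 25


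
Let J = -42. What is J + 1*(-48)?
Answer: -90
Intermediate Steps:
J + 1*(-48) = -42 + 1*(-48) = -42 - 48 = -90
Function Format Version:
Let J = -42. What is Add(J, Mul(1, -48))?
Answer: -90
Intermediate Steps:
Add(J, Mul(1, -48)) = Add(-42, Mul(1, -48)) = Add(-42, -48) = -90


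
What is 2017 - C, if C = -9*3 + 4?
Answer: 2040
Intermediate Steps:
C = -23 (C = -27 + 4 = -23)
2017 - C = 2017 - 1*(-23) = 2017 + 23 = 2040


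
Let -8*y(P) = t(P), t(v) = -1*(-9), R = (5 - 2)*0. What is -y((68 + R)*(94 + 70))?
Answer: 9/8 ≈ 1.1250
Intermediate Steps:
R = 0 (R = 3*0 = 0)
t(v) = 9
y(P) = -9/8 (y(P) = -1/8*9 = -9/8)
-y((68 + R)*(94 + 70)) = -1*(-9/8) = 9/8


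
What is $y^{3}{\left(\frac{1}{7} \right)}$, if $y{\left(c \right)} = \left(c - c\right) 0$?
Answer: $0$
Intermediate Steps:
$y{\left(c \right)} = 0$ ($y{\left(c \right)} = 0 \cdot 0 = 0$)
$y^{3}{\left(\frac{1}{7} \right)} = 0^{3} = 0$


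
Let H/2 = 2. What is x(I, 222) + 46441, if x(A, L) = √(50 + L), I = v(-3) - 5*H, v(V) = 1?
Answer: 46441 + 4*√17 ≈ 46458.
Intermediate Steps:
H = 4 (H = 2*2 = 4)
I = -19 (I = 1 - 5*4 = 1 - 20 = -19)
x(I, 222) + 46441 = √(50 + 222) + 46441 = √272 + 46441 = 4*√17 + 46441 = 46441 + 4*√17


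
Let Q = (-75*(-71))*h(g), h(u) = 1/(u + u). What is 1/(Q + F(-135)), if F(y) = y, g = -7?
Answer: -14/7215 ≈ -0.0019404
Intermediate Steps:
h(u) = 1/(2*u)
Q = -5325/14 (Q = (-75*(-71))*((½)/(-7)) = 5325*((½)*(-⅐)) = 5325*(-1/14) = -5325/14 ≈ -380.36)
1/(Q + F(-135)) = 1/(-5325/14 - 135) = 1/(-7215/14) = -14/7215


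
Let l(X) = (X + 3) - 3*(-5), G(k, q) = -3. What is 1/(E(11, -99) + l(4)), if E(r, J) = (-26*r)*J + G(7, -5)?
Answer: 1/28333 ≈ 3.5295e-5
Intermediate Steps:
E(r, J) = -3 - 26*J*r (E(r, J) = (-26*r)*J - 3 = -26*J*r - 3 = -3 - 26*J*r)
l(X) = 18 + X (l(X) = (3 + X) + 15 = 18 + X)
1/(E(11, -99) + l(4)) = 1/((-3 - 26*(-99)*11) + (18 + 4)) = 1/((-3 + 28314) + 22) = 1/(28311 + 22) = 1/28333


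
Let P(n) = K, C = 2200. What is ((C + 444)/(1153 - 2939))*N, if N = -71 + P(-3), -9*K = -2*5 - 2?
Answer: 14542/141 ≈ 103.13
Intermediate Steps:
K = 4/3 (K = -(-2*5 - 2)/9 = -(-10 - 2)/9 = -⅑*(-12) = 4/3 ≈ 1.3333)
P(n) = 4/3
N = -209/3 (N = -71 + 4/3 = -209/3 ≈ -69.667)
((C + 444)/(1153 - 2939))*N = ((2200 + 444)/(1153 - 2939))*(-209/3) = (2644/(-1786))*(-209/3) = (2644*(-1/1786))*(-209/3) = -1322/893*(-209/3) = 14542/141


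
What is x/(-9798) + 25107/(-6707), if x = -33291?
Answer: -7571883/21905062 ≈ -0.34567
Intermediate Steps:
x/(-9798) + 25107/(-6707) = -33291/(-9798) + 25107/(-6707) = -33291*(-1/9798) + 25107*(-1/6707) = 11097/3266 - 25107/6707 = -7571883/21905062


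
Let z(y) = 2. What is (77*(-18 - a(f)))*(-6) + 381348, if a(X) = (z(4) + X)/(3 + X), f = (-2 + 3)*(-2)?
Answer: 389664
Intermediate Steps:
f = -2 (f = 1*(-2) = -2)
a(X) = (2 + X)/(3 + X)
(77*(-18 - a(f)))*(-6) + 381348 = (77*(-18 - (2 - 2)/(3 - 2)))*(-6) + 381348 = (77*(-18 - 0/1))*(-6) + 381348 = (77*(-18 - 0))*(-6) + 381348 = (77*(-18 - 1*0))*(-6) + 381348 = (77*(-18 + 0))*(-6) + 381348 = (77*(-18))*(-6) + 381348 = -1386*(-6) + 381348 = 8316 + 381348 = 389664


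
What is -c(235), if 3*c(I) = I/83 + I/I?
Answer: -106/83 ≈ -1.2771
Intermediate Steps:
c(I) = ⅓ + I/249 (c(I) = (I/83 + I/I)/3 = (I*(1/83) + 1)/3 = (I/83 + 1)/3 = (1 + I/83)/3 = ⅓ + I/249)
-c(235) = -(⅓ + (1/249)*235) = -(⅓ + 235/249) = -1*106/83 = -106/83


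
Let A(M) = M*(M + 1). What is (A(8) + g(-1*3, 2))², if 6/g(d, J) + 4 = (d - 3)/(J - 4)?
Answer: 4356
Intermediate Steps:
g(d, J) = 6/(-4 + (-3 + d)/(-4 + J)) (g(d, J) = 6/(-4 + (d - 3)/(J - 4)) = 6/(-4 + (-3 + d)/(-4 + J)))
A(M) = M*(1 + M)
(A(8) + g(-1*3, 2))² = (8*(1 + 8) + 6*(-4 + 2)/(13 - 1*3 - 4*2))² = (8*9 + 6*(-2)/(13 - 3 - 8))² = (72 + 6*(-2)/2)² = (72 + 6*(½)*(-2))² = (72 - 6)² = 66² = 4356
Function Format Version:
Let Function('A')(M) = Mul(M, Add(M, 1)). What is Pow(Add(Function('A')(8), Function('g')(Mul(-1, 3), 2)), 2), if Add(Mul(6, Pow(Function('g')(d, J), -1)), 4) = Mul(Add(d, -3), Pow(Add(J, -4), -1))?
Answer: 4356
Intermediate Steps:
Function('g')(d, J) = Mul(6, Pow(Add(-4, Mul(Pow(Add(-4, J), -1), Add(-3, d))), -1)) (Function('g')(d, J) = Mul(6, Pow(Add(-4, Mul(Add(d, -3), Pow(Add(J, -4), -1))), -1)) = Mul(6, Pow(Add(-4, Mul(Add(-3, d), Pow(Add(-4, J), -1))), -1)) = Mul(6, Pow(Add(-4, Mul(Pow(Add(-4, J), -1), Add(-3, d))), -1)))
Function('A')(M) = Mul(M, Add(1, M))
Pow(Add(Function('A')(8), Function('g')(Mul(-1, 3), 2)), 2) = Pow(Add(Mul(8, Add(1, 8)), Mul(6, Pow(Add(13, Mul(-1, 3), Mul(-4, 2)), -1), Add(-4, 2))), 2) = Pow(Add(Mul(8, 9), Mul(6, Pow(Add(13, -3, -8), -1), -2)), 2) = Pow(Add(72, Mul(6, Pow(2, -1), -2)), 2) = Pow(Add(72, Mul(6, Rational(1, 2), -2)), 2) = Pow(Add(72, -6), 2) = Pow(66, 2) = 4356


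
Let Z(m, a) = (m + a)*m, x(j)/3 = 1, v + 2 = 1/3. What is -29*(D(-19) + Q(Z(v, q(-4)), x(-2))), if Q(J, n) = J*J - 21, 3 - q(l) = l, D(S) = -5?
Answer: -124526/81 ≈ -1537.4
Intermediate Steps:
v = -5/3 (v = -2 + 1/3 = -5/3 ≈ -1.6667)
q(l) = 3 - l
x(j) = 3 (x(j) = 3*1 = 3)
Z(m, a) = m*(a + m) (Z(m, a) = (a + m)*m = m*(a + m))
Q(J, n) = -21 + J**2 (Q(J, n) = J**2 - 21 = -21 + J**2)
-29*(D(-19) + Q(Z(v, q(-4)), x(-2))) = -29*(-5 + (-21 + (-5*((3 - 1*(-4)) - 5/3)/3)**2)) = -29*(-5 + (-21 + (-5*((3 + 4) - 5/3)/3)**2)) = -29*(-5 + (-21 + (-5*(7 - 5/3)/3)**2)) = -29*(-5 + (-21 + (-5/3*16/3)**2)) = -29*(-5 + (-21 + (-80/9)**2)) = -29*(-5 + (-21 + 6400/81)) = -29*(-5 + 4699/81) = -29*4294/81 = -124526/81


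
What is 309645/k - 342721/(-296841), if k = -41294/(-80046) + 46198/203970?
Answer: 125058681086105277629/299826782322684 ≈ 4.1710e+5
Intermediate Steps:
k = 1010058524/1360581885 (k = -41294*(-1/80046) + 46198*(1/203970) = 20647/40023 + 23099/101985 = 1010058524/1360581885 ≈ 0.74237)
309645/k - 342721/(-296841) = 309645/(1010058524/1360581885) - 342721/(-296841) = 309645*(1360581885/1010058524) - 342721*(-1/296841) = 421297377780825/1010058524 + 342721/296841 = 125058681086105277629/299826782322684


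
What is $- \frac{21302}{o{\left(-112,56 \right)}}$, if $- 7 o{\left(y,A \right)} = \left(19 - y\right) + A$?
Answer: $\frac{149114}{187} \approx 797.4$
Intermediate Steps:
$o{\left(y,A \right)} = - \frac{19}{7} - \frac{A}{7} + \frac{y}{7}$ ($o{\left(y,A \right)} = - \frac{\left(19 - y\right) + A}{7} = - \frac{19 + A - y}{7} = - \frac{19}{7} - \frac{A}{7} + \frac{y}{7}$)
$- \frac{21302}{o{\left(-112,56 \right)}} = - \frac{21302}{- \frac{19}{7} - 8 + \frac{1}{7} \left(-112\right)} = - \frac{21302}{- \frac{19}{7} - 8 - 16} = - \frac{21302}{- \frac{187}{7}} = \left(-21302\right) \left(- \frac{7}{187}\right) = \frac{149114}{187}$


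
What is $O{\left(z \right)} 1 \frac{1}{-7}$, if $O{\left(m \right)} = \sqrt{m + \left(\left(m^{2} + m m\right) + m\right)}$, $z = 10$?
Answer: $- \frac{2 \sqrt{55}}{7} \approx -2.1189$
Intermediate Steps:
$O{\left(m \right)} = \sqrt{2 m + 2 m^{2}}$ ($O{\left(m \right)} = \sqrt{m + \left(\left(m^{2} + m^{2}\right) + m\right)} = \sqrt{m + \left(2 m^{2} + m\right)} = \sqrt{m + \left(m + 2 m^{2}\right)} = \sqrt{2 m + 2 m^{2}}$)
$O{\left(z \right)} 1 \frac{1}{-7} = \sqrt{2} \sqrt{10 \left(1 + 10\right)} 1 \frac{1}{-7} = \sqrt{2} \sqrt{10 \cdot 11} \cdot 1 \left(- \frac{1}{7}\right) = \sqrt{2} \sqrt{110} \left(- \frac{1}{7}\right) = 2 \sqrt{55} \left(- \frac{1}{7}\right) = - \frac{2 \sqrt{55}}{7}$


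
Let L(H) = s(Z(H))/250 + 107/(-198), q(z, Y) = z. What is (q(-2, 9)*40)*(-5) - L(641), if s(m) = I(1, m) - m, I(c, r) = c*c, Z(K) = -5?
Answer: 9912781/24750 ≈ 400.52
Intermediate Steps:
I(c, r) = c²
s(m) = 1 - m (s(m) = 1² - m = 1 - m)
L(H) = -12781/24750 (L(H) = (1 - 1*(-5))/250 + 107/(-198) = (1 + 5)*(1/250) + 107*(-1/198) = 6*(1/250) - 107/198 = 3/125 - 107/198 = -12781/24750)
(q(-2, 9)*40)*(-5) - L(641) = -2*40*(-5) - 1*(-12781/24750) = -80*(-5) + 12781/24750 = 400 + 12781/24750 = 9912781/24750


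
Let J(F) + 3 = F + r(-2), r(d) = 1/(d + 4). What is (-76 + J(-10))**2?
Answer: 31329/4 ≈ 7832.3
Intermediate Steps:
r(d) = 1/(4 + d)
J(F) = -5/2 + F (J(F) = -3 + (F + 1/(4 - 2)) = -3 + (F + 1/2) = -3 + (1/2 + F) = -5/2 + F)
(-76 + J(-10))**2 = (-76 + (-5/2 - 10))**2 = (-76 - 25/2)**2 = (-177/2)**2 = 31329/4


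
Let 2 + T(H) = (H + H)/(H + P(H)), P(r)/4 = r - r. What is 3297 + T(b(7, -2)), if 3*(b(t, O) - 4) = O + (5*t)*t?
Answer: 3297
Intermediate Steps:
b(t, O) = 4 + O/3 + 5*t**2/3 (b(t, O) = 4 + (O + (5*t)*t)/3 = 4 + (O + 5*t**2)/3 = 4 + (O/3 + 5*t**2/3) = 4 + O/3 + 5*t**2/3)
P(r) = 0 (P(r) = 4*(r - r) = 4*0 = 0)
T(H) = 0 (T(H) = -2 + (H + H)/(H + 0) = -2 + (2*H)/H = -2 + 2 = 0)
3297 + T(b(7, -2)) = 3297 + 0 = 3297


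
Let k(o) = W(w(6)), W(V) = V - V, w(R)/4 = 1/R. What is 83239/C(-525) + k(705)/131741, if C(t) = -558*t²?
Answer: -83239/153798750 ≈ -0.00054122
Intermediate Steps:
w(R) = 4/R (w(R) = 4*(1/R) = 4/R)
W(V) = 0
k(o) = 0
83239/C(-525) + k(705)/131741 = 83239/((-558*(-525)²)) + 0/131741 = 83239/((-558*275625)) + 0*(1/131741) = 83239/(-153798750) + 0 = 83239*(-1/153798750) + 0 = -83239/153798750 + 0 = -83239/153798750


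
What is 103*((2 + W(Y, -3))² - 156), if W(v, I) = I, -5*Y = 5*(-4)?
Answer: -15965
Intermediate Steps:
Y = 4 (Y = -(-4) = -⅕*(-20) = 4)
103*((2 + W(Y, -3))² - 156) = 103*((2 - 3)² - 156) = 103*((-1)² - 156) = 103*(1 - 156) = 103*(-155) = -15965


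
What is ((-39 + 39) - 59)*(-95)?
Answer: 5605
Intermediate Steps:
((-39 + 39) - 59)*(-95) = (0 - 59)*(-95) = -59*(-95) = 5605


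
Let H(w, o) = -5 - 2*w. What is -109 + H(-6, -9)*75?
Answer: 416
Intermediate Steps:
H(w, o) = -5 - 2*w
-109 + H(-6, -9)*75 = -109 + (-5 - 2*(-6))*75 = -109 + (-5 + 12)*75 = -109 + 7*75 = -109 + 525 = 416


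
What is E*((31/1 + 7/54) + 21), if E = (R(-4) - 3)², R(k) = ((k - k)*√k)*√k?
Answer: 2815/6 ≈ 469.17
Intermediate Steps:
R(k) = 0 (R(k) = (0*√k)*√k = 0*√k = 0)
E = 9 (E = (0 - 3)² = (-3)² = 9)
E*((31/1 + 7/54) + 21) = 9*((31/1 + 7/54) + 21) = 9*((31*1 + 7*(1/54)) + 21) = 9*((31 + 7/54) + 21) = 9*(1681/54 + 21) = 9*(2815/54) = 2815/6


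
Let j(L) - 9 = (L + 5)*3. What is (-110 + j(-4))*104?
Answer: -10192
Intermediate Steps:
j(L) = 24 + 3*L (j(L) = 9 + (L + 5)*3 = 9 + (5 + L)*3 = 9 + (15 + 3*L) = 24 + 3*L)
(-110 + j(-4))*104 = (-110 + (24 + 3*(-4)))*104 = (-110 + (24 - 12))*104 = (-110 + 12)*104 = -98*104 = -10192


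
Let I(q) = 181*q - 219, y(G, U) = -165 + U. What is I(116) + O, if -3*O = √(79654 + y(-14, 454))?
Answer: 20777 - √79943/3 ≈ 20683.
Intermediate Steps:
O = -√79943/3 (O = -√(79654 + (-165 + 454))/3 = -√(79654 + 289)/3 = -√79943/3 ≈ -94.247)
I(q) = -219 + 181*q
I(116) + O = (-219 + 181*116) - √79943/3 = (-219 + 20996) - √79943/3 = 20777 - √79943/3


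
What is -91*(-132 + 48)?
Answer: 7644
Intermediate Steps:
-91*(-132 + 48) = -91*(-84) = 7644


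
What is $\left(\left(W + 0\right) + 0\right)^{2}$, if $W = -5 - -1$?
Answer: $16$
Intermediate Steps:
$W = -4$ ($W = -5 + 1 = -4$)
$\left(\left(W + 0\right) + 0\right)^{2} = \left(\left(-4 + 0\right) + 0\right)^{2} = \left(-4 + 0\right)^{2} = \left(-4\right)^{2} = 16$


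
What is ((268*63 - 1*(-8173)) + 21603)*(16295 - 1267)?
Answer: 701206480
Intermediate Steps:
((268*63 - 1*(-8173)) + 21603)*(16295 - 1267) = ((16884 + 8173) + 21603)*15028 = (25057 + 21603)*15028 = 46660*15028 = 701206480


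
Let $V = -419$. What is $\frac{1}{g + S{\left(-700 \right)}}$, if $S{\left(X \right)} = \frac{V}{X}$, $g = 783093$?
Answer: $\frac{700}{548165519} \approx 1.277 \cdot 10^{-6}$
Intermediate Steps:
$S{\left(X \right)} = - \frac{419}{X}$
$\frac{1}{g + S{\left(-700 \right)}} = \frac{1}{783093 - \frac{419}{-700}} = \frac{1}{783093 - - \frac{419}{700}} = \frac{1}{783093 + \frac{419}{700}} = \frac{1}{\frac{548165519}{700}} = \frac{700}{548165519}$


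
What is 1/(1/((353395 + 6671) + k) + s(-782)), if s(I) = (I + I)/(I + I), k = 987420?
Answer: 1347486/1347487 ≈ 1.0000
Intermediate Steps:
s(I) = 1 (s(I) = (2*I)/((2*I)) = (2*I)*(1/(2*I)) = 1)
1/(1/((353395 + 6671) + k) + s(-782)) = 1/(1/((353395 + 6671) + 987420) + 1) = 1/(1/(360066 + 987420) + 1) = 1/(1/1347486 + 1) = 1/(1347487/1347486) = 1347486/1347487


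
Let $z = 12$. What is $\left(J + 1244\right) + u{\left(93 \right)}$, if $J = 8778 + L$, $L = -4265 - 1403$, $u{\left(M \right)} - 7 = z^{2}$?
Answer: $4505$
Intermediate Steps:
$u{\left(M \right)} = 151$ ($u{\left(M \right)} = 7 + 12^{2} = 7 + 144 = 151$)
$L = -5668$
$J = 3110$ ($J = 8778 - 5668 = 3110$)
$\left(J + 1244\right) + u{\left(93 \right)} = \left(3110 + 1244\right) + 151 = 4354 + 151 = 4505$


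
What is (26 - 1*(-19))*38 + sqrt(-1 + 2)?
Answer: 1711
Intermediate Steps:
(26 - 1*(-19))*38 + sqrt(-1 + 2) = (26 + 19)*38 + sqrt(1) = 45*38 + 1 = 1710 + 1 = 1711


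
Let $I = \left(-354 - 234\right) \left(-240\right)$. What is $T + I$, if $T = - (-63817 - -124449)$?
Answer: $80488$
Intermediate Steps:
$I = 141120$ ($I = \left(-588\right) \left(-240\right) = 141120$)
$T = -60632$ ($T = - (-63817 + 124449) = \left(-1\right) 60632 = -60632$)
$T + I = -60632 + 141120 = 80488$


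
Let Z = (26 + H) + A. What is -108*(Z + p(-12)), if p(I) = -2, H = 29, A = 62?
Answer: -12420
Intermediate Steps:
Z = 117 (Z = (26 + 29) + 62 = 55 + 62 = 117)
-108*(Z + p(-12)) = -108*(117 - 2) = -108*115 = -12420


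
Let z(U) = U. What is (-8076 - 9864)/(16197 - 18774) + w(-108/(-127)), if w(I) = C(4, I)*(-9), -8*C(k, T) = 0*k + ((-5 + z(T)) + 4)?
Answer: 5928791/872744 ≈ 6.7933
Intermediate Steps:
C(k, T) = 1/8 - T/8 (C(k, T) = -(0*k + ((-5 + T) + 4))/8 = -(0 + (-1 + T))/8 = -(-1 + T)/8 = 1/8 - T/8)
w(I) = -9/8 + 9*I/8 (w(I) = (1/8 - I/8)*(-9) = -9/8 + 9*I/8)
(-8076 - 9864)/(16197 - 18774) + w(-108/(-127)) = (-8076 - 9864)/(16197 - 18774) + (-9/8 + 9*(-108/(-127))/8) = -17940/(-2577) + (-9/8 + 9*(-108*(-1/127))/8) = -17940*(-1/2577) + (-9/8 + (9/8)*(108/127)) = 5980/859 + (-9/8 + 243/254) = 5980/859 - 171/1016 = 5928791/872744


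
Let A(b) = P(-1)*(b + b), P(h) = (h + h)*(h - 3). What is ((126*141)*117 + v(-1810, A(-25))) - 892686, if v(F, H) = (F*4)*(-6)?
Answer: 1229376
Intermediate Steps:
P(h) = 2*h*(-3 + h) (P(h) = (2*h)*(-3 + h) = 2*h*(-3 + h))
A(b) = 16*b (A(b) = (2*(-1)*(-3 - 1))*(b + b) = (2*(-1)*(-4))*(2*b) = 8*(2*b) = 16*b)
v(F, H) = -24*F (v(F, H) = (4*F)*(-6) = -24*F)
((126*141)*117 + v(-1810, A(-25))) - 892686 = ((126*141)*117 - 24*(-1810)) - 892686 = (17766*117 + 43440) - 892686 = (2078622 + 43440) - 892686 = 2122062 - 892686 = 1229376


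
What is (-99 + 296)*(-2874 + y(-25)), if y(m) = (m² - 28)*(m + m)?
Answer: -6446628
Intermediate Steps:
y(m) = 2*m*(-28 + m²) (y(m) = (-28 + m²)*(2*m) = 2*m*(-28 + m²))
(-99 + 296)*(-2874 + y(-25)) = (-99 + 296)*(-2874 + 2*(-25)*(-28 + (-25)²)) = 197*(-2874 + 2*(-25)*(-28 + 625)) = 197*(-2874 + 2*(-25)*597) = 197*(-2874 - 29850) = 197*(-32724) = -6446628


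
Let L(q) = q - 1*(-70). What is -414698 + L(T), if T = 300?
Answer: -414328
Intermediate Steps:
L(q) = 70 + q (L(q) = q + 70 = 70 + q)
-414698 + L(T) = -414698 + (70 + 300) = -414698 + 370 = -414328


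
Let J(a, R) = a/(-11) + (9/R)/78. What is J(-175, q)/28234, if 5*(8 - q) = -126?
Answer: 755465/1340437384 ≈ 0.00056360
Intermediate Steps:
q = 166/5 (q = 8 - ⅕*(-126) = 8 + 126/5 = 166/5 ≈ 33.200)
J(a, R) = -a/11 + 3/(26*R) (J(a, R) = a*(-1/11) + (9/R)*(1/78) = -a/11 + 3/(26*R))
J(-175, q)/28234 = (-1/11*(-175) + 3/(26*(166/5)))/28234 = (175/11 + (3/26)*(5/166))*(1/28234) = (175/11 + 15/4316)*(1/28234) = (755465/47476)*(1/28234) = 755465/1340437384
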